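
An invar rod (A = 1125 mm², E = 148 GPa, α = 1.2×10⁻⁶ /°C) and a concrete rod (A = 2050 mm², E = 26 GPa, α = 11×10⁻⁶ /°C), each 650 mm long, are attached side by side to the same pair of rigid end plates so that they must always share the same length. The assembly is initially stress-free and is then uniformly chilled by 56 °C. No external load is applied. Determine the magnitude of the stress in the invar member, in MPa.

The concrete has the larger α, so on cooling it would change length more than the invar if both were free. The rigid plates force a common final length, so the concrete is put into tension and the invar into compression, with equal and opposite forces P (no external load).
Compatibility of the two members (thermal + elastic change equal): (α₁ − α₂)ΔT = P·[1/(A₁E₁) + 1/(A₂E₂)].
|α₁ − α₂|·ΔT = 9.8×10⁻⁶ × 56 = 0.0005488.
1/(A₁E₁) + 1/(A₂E₂) = 1/(1125×148×10³) + 1/(2050×26×10³) = 2.477×10⁻⁸ N⁻¹.
P = 0.0005488 / 2.477×10⁻⁸ = 22160 N = 22.16 kN.
σ_{invar} = P/A₁ = 22160/1125 = 19.7 MPa, compressive.

σ ≈ 19.7 MPa (compressive)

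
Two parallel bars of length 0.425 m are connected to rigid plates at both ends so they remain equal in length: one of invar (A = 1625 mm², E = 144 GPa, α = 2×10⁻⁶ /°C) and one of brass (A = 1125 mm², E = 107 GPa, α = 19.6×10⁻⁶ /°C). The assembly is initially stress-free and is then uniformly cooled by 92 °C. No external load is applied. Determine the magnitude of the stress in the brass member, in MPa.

The brass has the larger α, so on cooling it would change length more than the invar if both were free. The rigid plates force a common final length, so the brass is put into tension and the invar into compression, with equal and opposite forces P (no external load).
Setting the final lengths equal and cancelling L: (α₁ − α₂)ΔT = P/(A₁E₁) + P/(A₂E₂).
|α₁ − α₂|·ΔT = 17.6×10⁻⁶ × 92 = 0.001619.
1/(A₁E₁) + 1/(A₂E₂) = 1/(1625×144×10³) + 1/(1125×107×10³) = 1.258×10⁻⁸ N⁻¹.
So P = 0.001619 / 1.258×10⁻⁸ = 128.7 kN.
σ_{brass} = P/A₂ = 128700/1125 = 114.4 MPa, tensile.

σ ≈ 114 MPa (tensile)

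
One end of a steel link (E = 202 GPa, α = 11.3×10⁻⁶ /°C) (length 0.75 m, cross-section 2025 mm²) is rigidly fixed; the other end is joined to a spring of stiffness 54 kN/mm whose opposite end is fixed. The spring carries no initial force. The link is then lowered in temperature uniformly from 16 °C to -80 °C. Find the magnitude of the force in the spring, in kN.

If the spring were absent the link would shorten by αΔT L = 11.3×10⁻⁶ × 96 × 750 = 0.8136 mm.
Let P be the tensile force in the spring. The link extends elastically by PL/(AE) and the spring stretches by P/k; together these equal δ_free.
P [ L/(AE) + 1/k ] = δ_free → P [ 750/(2025×202×10³) + 1/(54×10³) ] = 0.8136.
P = 0.8136 / 2.035×10⁻⁵ = 39980 N.

P ≈ 40 kN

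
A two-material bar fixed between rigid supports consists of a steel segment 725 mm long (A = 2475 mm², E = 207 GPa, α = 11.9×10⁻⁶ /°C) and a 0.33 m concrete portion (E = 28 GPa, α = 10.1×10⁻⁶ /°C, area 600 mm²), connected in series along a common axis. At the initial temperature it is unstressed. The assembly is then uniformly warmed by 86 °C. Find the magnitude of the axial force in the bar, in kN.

Free thermal expansion of the whole bar: Σ αᵢΔT Lᵢ = 11.9×10⁻⁶×86×725 + 10.1×10⁻⁶×86×330 = 1.029 mm.
Since the ends are fixed, an axial force P builds up, equal in every segment, with P · Σ Lᵢ/(AᵢEᵢ) = δ_free.
The series flexibility is Σ Lᵢ/(AᵢEᵢ) = 725/(2475×207×10³) + 330/(600×28×10³) = 2.106×10⁻⁵ mm/N.
So P = 1.029 / 2.106×10⁻⁵ = 48.85 kN, compressive.

P ≈ 48.8 kN (compressive)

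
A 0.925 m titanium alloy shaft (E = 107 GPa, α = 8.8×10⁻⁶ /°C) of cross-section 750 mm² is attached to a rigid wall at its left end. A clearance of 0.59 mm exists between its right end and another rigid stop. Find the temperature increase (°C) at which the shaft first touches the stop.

ΔT ≈ 72.5 °C

Contact occurs when the free expansion equals the gap: αΔT L = 0.59 mm.
ΔT = 0.59 / (8.8×10⁻⁶ × 925) = 72.48 °C.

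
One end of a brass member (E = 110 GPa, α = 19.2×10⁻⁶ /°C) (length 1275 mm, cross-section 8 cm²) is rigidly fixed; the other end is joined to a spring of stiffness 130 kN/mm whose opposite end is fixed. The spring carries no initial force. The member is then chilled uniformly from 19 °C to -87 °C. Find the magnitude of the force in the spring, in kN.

P ≈ 117 kN

If the spring were absent the member would shorten by αΔT L = 19.2×10⁻⁶ × 106 × 1275 = 2.595 mm.
Let P be the tensile force in the spring. The member extends elastically by PL/(AE) and the spring stretches by P/k; together these equal δ_free.
So P = δ_free / [L/(AE) + 1/k] = 2.595 / [ 1275/(800×110×10³) + 1/(130×10³) ].
P = 2.595 / 2.218×10⁻⁵ = 117000 N.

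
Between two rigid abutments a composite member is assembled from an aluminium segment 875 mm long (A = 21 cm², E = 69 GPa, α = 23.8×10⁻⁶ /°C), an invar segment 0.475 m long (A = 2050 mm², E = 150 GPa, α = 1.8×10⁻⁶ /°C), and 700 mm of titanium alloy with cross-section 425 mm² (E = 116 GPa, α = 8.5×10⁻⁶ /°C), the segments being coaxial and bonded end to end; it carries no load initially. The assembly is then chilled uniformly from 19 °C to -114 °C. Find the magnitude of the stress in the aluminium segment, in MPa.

If the supports were absent, the total length change would be Σ αᵢΔT Lᵢ = 23.8×10⁻⁶×133×875 + 1.8×10⁻⁶×133×475 + 8.5×10⁻⁶×133×700 = 3.675 mm.
Since the ends are fixed, an axial force P builds up, equal in every segment, with P · Σ Lᵢ/(AᵢEᵢ) = δ_free.
The series flexibility is Σ Lᵢ/(AᵢEᵢ) = 875/(2100×69×10³) + 475/(2050×150×10³) + 700/(425×116×10³) = 2.178×10⁻⁵ mm/N.
P = 3.675 / 2.178×10⁻⁵ = 168700 N = 168.7 kN, tensile.
σ_{aluminium} = P / A = 168700 / 2100 = 80.34 MPa.

σ ≈ 80.3 MPa (tensile)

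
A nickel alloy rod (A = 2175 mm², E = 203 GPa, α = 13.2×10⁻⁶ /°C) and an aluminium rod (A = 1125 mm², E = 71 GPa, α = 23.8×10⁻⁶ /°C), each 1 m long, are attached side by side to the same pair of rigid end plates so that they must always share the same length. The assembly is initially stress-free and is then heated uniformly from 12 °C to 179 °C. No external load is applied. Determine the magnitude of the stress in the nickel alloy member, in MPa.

σ ≈ 55.1 MPa (tensile)

Equilibrium of a rigid end plate with no external load gives equal and opposite internal forces ±P in the two members. Since α_{aluminium} > α_{nickel alloy}, heating drives the aluminium into compression and the nickel alloy into tension.
Compatibility of the two members (thermal + elastic change equal): (α₁ − α₂)ΔT = P·[1/(A₁E₁) + 1/(A₂E₂)].
|α₁ − α₂|·ΔT = 10.6×10⁻⁶ × 167 = 0.00177.
1/(A₁E₁) + 1/(A₂E₂) = 1/(2175×203×10³) + 1/(1125×71×10³) = 1.478×10⁻⁸ N⁻¹.
So P = 0.00177 / 1.478×10⁻⁸ = 119.7 kN.
σ_{nickel alloy} = P/A₁ = 119700/2175 = 55.05 MPa, tensile.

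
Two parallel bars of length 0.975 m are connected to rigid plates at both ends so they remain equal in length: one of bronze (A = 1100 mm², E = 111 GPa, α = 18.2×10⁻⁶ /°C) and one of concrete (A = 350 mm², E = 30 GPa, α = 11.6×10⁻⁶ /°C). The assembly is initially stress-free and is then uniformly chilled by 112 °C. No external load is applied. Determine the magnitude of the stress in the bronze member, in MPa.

σ ≈ 6.5 MPa (tensile)

Both members must finish at the same length. With the larger α, the bronze tends to over-contract; the plates restrain it, putting the bronze in tension and the concrete in compression. With no external load the two internal forces are equal and opposite, magnitude P.
Equating the net (thermal + elastic) strains gives |α₁ − α₂|·ΔT = P·[1/(A₁E₁) + 1/(A₂E₂)].
|α₁ − α₂|·ΔT = 6.6×10⁻⁶ × 112 = 0.0007392.
1/(A₁E₁) + 1/(A₂E₂) = 1/(1100×111×10³) + 1/(350×30×10³) = 1.034×10⁻⁷ N⁻¹.
P = 0.0007392 / 1.034×10⁻⁷ = 7147 N = 7.147 kN.
σ_{bronze} = P/A₁ = 7147/1100 = 6.497 MPa, tensile.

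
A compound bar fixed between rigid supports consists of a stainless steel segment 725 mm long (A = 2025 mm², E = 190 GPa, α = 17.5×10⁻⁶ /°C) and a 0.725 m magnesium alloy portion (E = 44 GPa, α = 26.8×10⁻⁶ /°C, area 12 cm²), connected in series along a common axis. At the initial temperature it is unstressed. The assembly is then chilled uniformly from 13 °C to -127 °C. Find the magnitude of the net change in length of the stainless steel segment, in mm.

With the walls removed the bar would change length by δ_free = Σ αᵢΔT Lᵢ = 17.5×10⁻⁶×140×725 + 26.8×10⁻⁶×140×725 = 4.496 mm.
The rigid supports impose zero overall length change; the single axial force P common to all segments must satisfy P Σ Lᵢ/(AᵢEᵢ) = δ_free.
The series flexibility is Σ Lᵢ/(AᵢEᵢ) = 725/(2025×190×10³) + 725/(1200×44×10³) = 1.562×10⁻⁵ mm/N.
Hence P = δ_free / Σ(L/AE) = 4.496/1.562×10⁻⁵ = 287.9 kN (tensile).
For the stainless steel segment, free thermal change = 17.5×10⁻⁶×140×725 = 1.776 mm and elastic change from P = 287900×725/(2025×190×10³) = 0.5426 mm; these oppose, so the net change is 1.23 mm (segment shortens).

|ΔL| ≈ 1.23 mm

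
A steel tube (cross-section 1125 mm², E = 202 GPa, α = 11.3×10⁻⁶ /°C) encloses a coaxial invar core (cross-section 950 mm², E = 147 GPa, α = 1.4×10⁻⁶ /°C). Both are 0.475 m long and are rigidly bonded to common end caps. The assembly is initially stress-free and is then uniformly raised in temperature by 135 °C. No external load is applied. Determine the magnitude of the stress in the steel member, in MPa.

The steel has the larger α, so on heating it would change length more than the invar if both were free. The rigid plates force a common final length, so the steel is put into compression and the invar into tension, with equal and opposite forces P (no external load).
Equating the net (thermal + elastic) strains gives |α₁ − α₂|·ΔT = P·[1/(A₁E₁) + 1/(A₂E₂)].
|α₁ − α₂|·ΔT = 9.9×10⁻⁶ × 135 = 0.001337.
1/(A₁E₁) + 1/(A₂E₂) = 1/(1125×202×10³) + 1/(950×147×10³) = 1.156×10⁻⁸ N⁻¹.
P = 0.001337 / 1.156×10⁻⁸ = 115600 N = 115.6 kN.
σ_{steel} = P/A₁ = 115600/1125 = 102.8 MPa, compressive.

σ ≈ 103 MPa (compressive)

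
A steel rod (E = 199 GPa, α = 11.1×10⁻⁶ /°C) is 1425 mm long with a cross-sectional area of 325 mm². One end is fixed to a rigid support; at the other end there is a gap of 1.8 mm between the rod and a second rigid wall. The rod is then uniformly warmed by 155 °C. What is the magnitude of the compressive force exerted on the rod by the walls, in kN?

Free thermal elongation = αΔT L = 11.1×10⁻⁶ × 155 × 1425 = 2.452 mm.
This exceeds the 1.8 mm gap, so the wall pushes back. The portion of expansion that must be recovered elastically is δ_free − gap = 2.452 − 1.8 = 0.6517 mm.
That suppressed elongation corresponds to σ = E·Δ/L = 199×10³ × 0.6517/1425 = 91.01 MPa.
P = σA = 91.01 × 325 = 29.58 kN.

P ≈ 29.6 kN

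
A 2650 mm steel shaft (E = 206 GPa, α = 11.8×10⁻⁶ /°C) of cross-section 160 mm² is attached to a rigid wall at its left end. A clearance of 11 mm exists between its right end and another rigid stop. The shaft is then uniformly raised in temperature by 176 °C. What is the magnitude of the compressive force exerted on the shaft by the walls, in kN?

P ≈ 0 kN

Unrestrained expansion: δ_free = αΔT L = 11.8×10⁻⁶ × 176 × 2650 = 5.504 mm.
Since δ_free = 5.5 mm is less than the 11 mm gap, the shaft never touches the wall. No axial force develops.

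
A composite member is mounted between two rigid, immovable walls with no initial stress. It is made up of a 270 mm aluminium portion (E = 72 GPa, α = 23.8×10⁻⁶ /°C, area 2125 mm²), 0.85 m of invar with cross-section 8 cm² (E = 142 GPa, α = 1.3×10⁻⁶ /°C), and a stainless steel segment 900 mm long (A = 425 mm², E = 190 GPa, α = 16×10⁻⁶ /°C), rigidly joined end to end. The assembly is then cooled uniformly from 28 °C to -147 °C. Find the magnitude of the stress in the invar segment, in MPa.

If the supports were absent, the total length change would be Σ αᵢΔT Lᵢ = 23.8×10⁻⁶×175×270 + 1.3×10⁻⁶×175×850 + 16×10⁻⁶×175×900 = 3.838 mm.
The walls prevent any net length change, so an axial force P (same in every segment) develops. Compatibility: P · Σ Lᵢ/(AᵢEᵢ) = δ_free.
The series flexibility is Σ Lᵢ/(AᵢEᵢ) = 270/(2125×72×10³) + 850/(800×142×10³) + 900/(425×190×10³) = 2.039×10⁻⁵ mm/N.
P = 3.838 / 2.039×10⁻⁵ = 188200 N = 188.2 kN, tensile.
σ_{invar} = P / A = 188200 / 800 = 235.3 MPa.

σ ≈ 235 MPa (tensile)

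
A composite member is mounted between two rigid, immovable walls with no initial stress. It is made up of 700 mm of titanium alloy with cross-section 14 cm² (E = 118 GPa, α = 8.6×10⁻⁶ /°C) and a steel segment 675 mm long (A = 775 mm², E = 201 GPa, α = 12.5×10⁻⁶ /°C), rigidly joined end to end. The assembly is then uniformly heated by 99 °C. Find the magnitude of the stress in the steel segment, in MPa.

σ ≈ 215 MPa (compressive)

Free thermal expansion of the whole bar: Σ αᵢΔT Lᵢ = 8.6×10⁻⁶×99×700 + 12.5×10⁻⁶×99×675 = 1.431 mm.
The walls prevent any net length change, so an axial force P (same in every segment) develops. Compatibility: P · Σ Lᵢ/(AᵢEᵢ) = δ_free.
The series flexibility is Σ Lᵢ/(AᵢEᵢ) = 700/(1400×118×10³) + 675/(775×201×10³) = 8.57×10⁻⁶ mm/N.
Hence P = δ_free / Σ(L/AE) = 1.431/8.57×10⁻⁶ = 167 kN (compressive).
σ_{steel} = P / A = 167000 / 775 = 215.5 MPa.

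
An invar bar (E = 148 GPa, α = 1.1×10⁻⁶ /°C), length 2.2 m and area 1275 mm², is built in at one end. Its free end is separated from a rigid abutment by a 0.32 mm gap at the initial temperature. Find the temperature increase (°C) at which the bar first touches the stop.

The gap closes when αΔT L = 0.32 mm, since the bar is still unstressed at that instant.
So ΔT = g/(αL) = 0.32/(1.1×10⁻⁶ × 2200) = 132.2 °C.

ΔT ≈ 132 °C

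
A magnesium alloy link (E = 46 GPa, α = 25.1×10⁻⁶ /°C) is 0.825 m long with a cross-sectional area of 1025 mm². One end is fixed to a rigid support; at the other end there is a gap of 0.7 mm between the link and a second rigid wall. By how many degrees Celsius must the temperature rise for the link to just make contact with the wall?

Contact occurs when the free expansion equals the gap: αΔT L = 0.7 mm.
ΔT = 0.7 / (25.1×10⁻⁶ × 825) = 33.8 °C.

ΔT ≈ 33.8 °C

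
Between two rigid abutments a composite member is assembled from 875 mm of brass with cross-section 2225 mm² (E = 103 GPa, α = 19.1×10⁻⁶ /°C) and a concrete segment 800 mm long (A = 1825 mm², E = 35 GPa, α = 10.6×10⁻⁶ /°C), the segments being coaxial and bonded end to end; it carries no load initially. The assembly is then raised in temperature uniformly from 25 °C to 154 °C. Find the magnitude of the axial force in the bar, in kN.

If the supports were absent, the total length change would be Σ αᵢΔT Lᵢ = 19.1×10⁻⁶×129×875 + 10.6×10⁻⁶×129×800 = 3.25 mm.
The rigid supports impose zero overall length change; the single axial force P common to all segments must satisfy P Σ Lᵢ/(AᵢEᵢ) = δ_free.
Σ Lᵢ/(AᵢEᵢ) = 875/(2225×103×10³) + 800/(1825×35×10³) = 1.634×10⁻⁵ mm/N.
P = 3.25 / 1.634×10⁻⁵ = 198900 N = 198.9 kN, compressive.

P ≈ 199 kN (compressive)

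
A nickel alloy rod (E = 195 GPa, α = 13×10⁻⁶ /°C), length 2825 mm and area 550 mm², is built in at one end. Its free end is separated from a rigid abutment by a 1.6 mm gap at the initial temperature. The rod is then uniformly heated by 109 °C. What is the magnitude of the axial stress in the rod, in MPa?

σ ≈ 166 MPa (compressive)

Free thermal elongation = αΔT L = 13×10⁻⁶ × 109 × 2825 = 4.003 mm.
After closing the 1.6 mm clearance, 4.003 − 1.6 = 2.403 mm of expansion remains to be suppressed by the wall.
So σ = E(δ_free − g)/L = 195×10³ × 2.403/2825 = 165.9 MPa.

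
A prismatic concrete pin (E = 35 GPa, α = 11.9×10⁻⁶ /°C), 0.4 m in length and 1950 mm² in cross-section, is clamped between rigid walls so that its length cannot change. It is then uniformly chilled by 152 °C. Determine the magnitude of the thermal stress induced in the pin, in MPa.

Because both ends are immovable the net strain is zero, and the suppressed thermal strain is αΔT = 11.9×10⁻⁶ × 152 = 1808.8×10⁻⁶.
The stress required to suppress this strain is σ = Eε = 35×10³ × 1808.8×10⁻⁶ = 63.31 MPa, tensile since the pin is trying to contract.

σ ≈ 63.3 MPa (tensile)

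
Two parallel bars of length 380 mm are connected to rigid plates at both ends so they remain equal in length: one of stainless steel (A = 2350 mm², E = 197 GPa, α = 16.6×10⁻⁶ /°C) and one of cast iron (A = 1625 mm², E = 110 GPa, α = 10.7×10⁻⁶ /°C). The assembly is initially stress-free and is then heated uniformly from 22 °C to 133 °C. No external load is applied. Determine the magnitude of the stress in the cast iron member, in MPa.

The stainless steel has the larger α, so on heating it would change length more than the cast iron if both were free. The rigid plates force a common final length, so the stainless steel is put into compression and the cast iron into tension, with equal and opposite forces P (no external load).
Compatibility of the two members (thermal + elastic change equal): (α₁ − α₂)ΔT = P·[1/(A₁E₁) + 1/(A₂E₂)].
|α₁ − α₂|·ΔT = 5.9×10⁻⁶ × 111 = 0.0006549.
1/(A₁E₁) + 1/(A₂E₂) = 1/(2350×197×10³) + 1/(1625×110×10³) = 7.754×10⁻⁹ N⁻¹.
P = 0.0006549 / 7.754×10⁻⁹ = 84450 N = 84.45 kN.
σ_{cast iron} = P/A₂ = 84450/1625 = 51.97 MPa, tensile.

σ ≈ 52 MPa (tensile)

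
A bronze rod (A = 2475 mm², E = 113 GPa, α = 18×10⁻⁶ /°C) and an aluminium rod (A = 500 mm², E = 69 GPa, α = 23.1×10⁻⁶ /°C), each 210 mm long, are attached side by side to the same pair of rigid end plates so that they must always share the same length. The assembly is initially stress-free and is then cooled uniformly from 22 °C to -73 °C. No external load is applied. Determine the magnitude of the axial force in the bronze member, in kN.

P ≈ 14.9 kN (compressive in the bronze)

The aluminium has the larger α, so on cooling it would change length more than the bronze if both were free. The rigid plates force a common final length, so the aluminium is put into tension and the bronze into compression, with equal and opposite forces P (no external load).
Compatibility of the two members (thermal + elastic change equal): (α₁ − α₂)ΔT = P·[1/(A₁E₁) + 1/(A₂E₂)].
|α₁ − α₂|·ΔT = 5.1×10⁻⁶ × 95 = 0.0004845.
1/(A₁E₁) + 1/(A₂E₂) = 1/(2475×113×10³) + 1/(500×69×10³) = 3.256×10⁻⁸ N⁻¹.
So P = 0.0004845 / 3.256×10⁻⁸ = 14.88 kN.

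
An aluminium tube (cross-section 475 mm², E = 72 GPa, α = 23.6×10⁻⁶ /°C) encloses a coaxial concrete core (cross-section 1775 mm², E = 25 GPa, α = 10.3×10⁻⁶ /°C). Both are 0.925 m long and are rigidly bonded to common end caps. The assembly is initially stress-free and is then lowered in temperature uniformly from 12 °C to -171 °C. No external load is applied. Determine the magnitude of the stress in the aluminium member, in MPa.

σ ≈ 99 MPa (tensile)

The aluminium has the larger α, so on cooling it would change length more than the concrete if both were free. The rigid plates force a common final length, so the aluminium is put into tension and the concrete into compression, with equal and opposite forces P (no external load).
Setting the final lengths equal and cancelling L: (α₁ − α₂)ΔT = P/(A₁E₁) + P/(A₂E₂).
|α₁ − α₂|·ΔT = 13.3×10⁻⁶ × 183 = 0.002434.
1/(A₁E₁) + 1/(A₂E₂) = 1/(475×72×10³) + 1/(1775×25×10³) = 5.177×10⁻⁸ N⁻¹.
So P = 0.002434 / 5.177×10⁻⁸ = 47.01 kN.
σ_{aluminium} = P/A₁ = 47010/475 = 98.97 MPa, tensile.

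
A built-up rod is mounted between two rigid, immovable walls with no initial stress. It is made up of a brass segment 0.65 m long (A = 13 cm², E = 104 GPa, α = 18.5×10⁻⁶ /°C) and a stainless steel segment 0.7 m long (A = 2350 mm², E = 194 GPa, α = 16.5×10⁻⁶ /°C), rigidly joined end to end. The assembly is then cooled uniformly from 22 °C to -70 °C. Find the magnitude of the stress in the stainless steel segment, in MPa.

If the supports were absent, the total length change would be Σ αᵢΔT Lᵢ = 18.5×10⁻⁶×92×650 + 16.5×10⁻⁶×92×700 = 2.169 mm.
The rigid supports impose zero overall length change; the single axial force P common to all segments must satisfy P Σ Lᵢ/(AᵢEᵢ) = δ_free.
The series flexibility is Σ Lᵢ/(AᵢEᵢ) = 650/(1300×104×10³) + 700/(2350×194×10³) = 6.343×10⁻⁶ mm/N.
P = 2.169 / 6.343×10⁻⁶ = 341900 N = 341.9 kN, tensile.
σ_{stainless steel} = P / A = 341900 / 2350 = 145.5 MPa.

σ ≈ 146 MPa (tensile)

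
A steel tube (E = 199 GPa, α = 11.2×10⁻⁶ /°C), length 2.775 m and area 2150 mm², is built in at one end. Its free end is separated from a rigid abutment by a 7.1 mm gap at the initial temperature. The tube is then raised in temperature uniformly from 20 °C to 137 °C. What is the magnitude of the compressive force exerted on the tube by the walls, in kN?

If the wall were absent the tube would grow by αΔT L = 11.2×10⁻⁶ × 117 × 2775 = 3.636 mm.
This is smaller than the 7.1 mm clearance, so the tube expands freely without reaching the stop — the stress is zero.

P ≈ 0 kN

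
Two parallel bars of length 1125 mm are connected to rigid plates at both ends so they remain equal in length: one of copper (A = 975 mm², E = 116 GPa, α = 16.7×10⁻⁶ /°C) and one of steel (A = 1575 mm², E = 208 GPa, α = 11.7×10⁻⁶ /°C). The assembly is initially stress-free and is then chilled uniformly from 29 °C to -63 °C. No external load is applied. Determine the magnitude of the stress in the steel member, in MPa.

σ ≈ 24.6 MPa (compressive)

Equilibrium of a rigid end plate with no external load gives equal and opposite internal forces ±P in the two members. Since α_{copper} > α_{steel}, cooling drives the copper into tension and the steel into compression.
Compatibility of the two members (thermal + elastic change equal): (α₁ − α₂)ΔT = P·[1/(A₁E₁) + 1/(A₂E₂)].
|α₁ − α₂|·ΔT = 5×10⁻⁶ × 92 = 0.00046.
1/(A₁E₁) + 1/(A₂E₂) = 1/(975×116×10³) + 1/(1575×208×10³) = 1.189×10⁻⁸ N⁻¹.
So P = 0.00046 / 1.189×10⁻⁸ = 38.67 kN.
σ_{steel} = P/A₂ = 38670/1575 = 24.56 MPa, compressive.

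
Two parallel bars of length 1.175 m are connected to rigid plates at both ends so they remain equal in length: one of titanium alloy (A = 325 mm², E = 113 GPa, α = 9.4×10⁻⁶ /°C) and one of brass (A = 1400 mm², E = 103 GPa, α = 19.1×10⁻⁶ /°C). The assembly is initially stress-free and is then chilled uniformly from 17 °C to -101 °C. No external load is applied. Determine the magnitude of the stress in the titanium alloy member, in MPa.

Equilibrium of a rigid end plate with no external load gives equal and opposite internal forces ±P in the two members. Since α_{brass} > α_{titanium alloy}, cooling drives the brass into tension and the titanium alloy into compression.
Equating the net (thermal + elastic) strains gives |α₁ − α₂|·ΔT = P·[1/(A₁E₁) + 1/(A₂E₂)].
|α₁ − α₂|·ΔT = 9.7×10⁻⁶ × 118 = 0.001145.
1/(A₁E₁) + 1/(A₂E₂) = 1/(325×113×10³) + 1/(1400×103×10³) = 3.416×10⁻⁸ N⁻¹.
P = 0.001145 / 3.416×10⁻⁸ = 33500 N = 33.5 kN.
σ_{titanium alloy} = P/A₁ = 33500/325 = 103.1 MPa, compressive.

σ ≈ 103 MPa (compressive)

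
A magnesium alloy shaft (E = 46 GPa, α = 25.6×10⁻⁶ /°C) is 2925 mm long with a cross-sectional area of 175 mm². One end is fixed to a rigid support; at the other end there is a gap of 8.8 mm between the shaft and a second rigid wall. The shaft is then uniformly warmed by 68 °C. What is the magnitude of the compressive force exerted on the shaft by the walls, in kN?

Unrestrained expansion: δ_free = αΔT L = 25.6×10⁻⁶ × 68 × 2925 = 5.092 mm.
This is smaller than the 8.8 mm clearance, so the shaft expands freely without reaching the stop — the stress is zero.

P ≈ 0 kN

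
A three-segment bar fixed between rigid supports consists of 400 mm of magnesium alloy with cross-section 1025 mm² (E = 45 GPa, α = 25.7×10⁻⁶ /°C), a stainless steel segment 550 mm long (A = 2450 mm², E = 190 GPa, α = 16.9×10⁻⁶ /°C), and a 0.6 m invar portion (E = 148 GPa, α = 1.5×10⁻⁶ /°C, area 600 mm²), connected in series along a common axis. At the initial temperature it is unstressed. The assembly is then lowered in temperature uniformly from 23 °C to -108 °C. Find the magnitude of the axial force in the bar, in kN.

If the supports were absent, the total length change would be Σ αᵢΔT Lᵢ = 25.7×10⁻⁶×131×400 + 16.9×10⁻⁶×131×550 + 1.5×10⁻⁶×131×600 = 2.682 mm.
Since the ends are fixed, an axial force P builds up, equal in every segment, with P · Σ Lᵢ/(AᵢEᵢ) = δ_free.
The series flexibility is Σ Lᵢ/(AᵢEᵢ) = 400/(1025×45×10³) + 550/(2450×190×10³) + 600/(600×148×10³) = 1.661×10⁻⁵ mm/N.
Hence P = δ_free / Σ(L/AE) = 2.682/1.661×10⁻⁵ = 161.5 kN (tensile).

P ≈ 161 kN (tensile)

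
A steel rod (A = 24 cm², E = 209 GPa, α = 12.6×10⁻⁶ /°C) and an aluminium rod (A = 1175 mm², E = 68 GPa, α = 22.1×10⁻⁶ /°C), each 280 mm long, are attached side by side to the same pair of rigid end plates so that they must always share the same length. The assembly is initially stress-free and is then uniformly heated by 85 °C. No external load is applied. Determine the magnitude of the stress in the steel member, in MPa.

Both members must finish at the same length. With the larger α, the aluminium tends to over-expand; the plates restrain it, putting the aluminium in compression and the steel in tension. With no external load the two internal forces are equal and opposite, magnitude P.
Compatibility of the two members (thermal + elastic change equal): (α₁ − α₂)ΔT = P·[1/(A₁E₁) + 1/(A₂E₂)].
|α₁ − α₂|·ΔT = 9.5×10⁻⁶ × 85 = 0.0008075.
1/(A₁E₁) + 1/(A₂E₂) = 1/(2400×209×10³) + 1/(1175×68×10³) = 1.451×10⁻⁸ N⁻¹.
So P = 0.0008075 / 1.451×10⁻⁸ = 55.65 kN.
σ_{steel} = P/A₁ = 55650/2400 = 23.19 MPa, tensile.

σ ≈ 23.2 MPa (tensile)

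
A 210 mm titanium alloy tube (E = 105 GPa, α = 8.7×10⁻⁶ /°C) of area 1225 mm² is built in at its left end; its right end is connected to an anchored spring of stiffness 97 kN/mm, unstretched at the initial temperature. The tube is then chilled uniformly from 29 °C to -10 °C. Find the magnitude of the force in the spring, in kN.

P ≈ 5.97 kN

The unrestrained thermal change is αΔT L = 8.7×10⁻⁶ × 39 × 210 = 0.07125 mm.
With a force P in the spring, the elastic change of the tube is PL/(AE) and that of the spring is P/k; compatibility requires their sum to equal δ_free.
P [ L/(AE) + 1/k ] = δ_free → P [ 210/(1225×105×10³) + 1/(97×10³) ] = 0.07125.
P = 0.07125 / 1.194×10⁻⁵ = 5967 N.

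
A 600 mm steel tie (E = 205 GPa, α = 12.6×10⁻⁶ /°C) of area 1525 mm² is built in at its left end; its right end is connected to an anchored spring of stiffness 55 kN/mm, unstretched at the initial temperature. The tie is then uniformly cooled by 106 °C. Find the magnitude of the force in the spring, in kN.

Free thermal contraction: δ_free = αΔT L = 12.6×10⁻⁶ × 106 × 600 = 0.8014 mm.
Let P be the tensile force in the spring. The tie extends elastically by PL/(AE) and the spring stretches by P/k; together these equal δ_free.
So P = δ_free / [L/(AE) + 1/k] = 0.8014 / [ 600/(1525×205×10³) + 1/(55×10³) ].
P = 0.8014 / 2.01×10⁻⁵ = 39870 N.

P ≈ 39.9 kN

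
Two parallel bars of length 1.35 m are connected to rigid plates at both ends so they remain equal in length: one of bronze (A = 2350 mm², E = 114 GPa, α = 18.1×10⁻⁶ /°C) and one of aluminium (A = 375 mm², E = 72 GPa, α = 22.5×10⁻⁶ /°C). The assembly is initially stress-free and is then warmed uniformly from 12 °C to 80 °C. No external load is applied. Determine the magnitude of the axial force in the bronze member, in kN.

P ≈ 7.34 kN (tensile in the bronze)

The aluminium has the larger α, so on heating it would change length more than the bronze if both were free. The rigid plates force a common final length, so the aluminium is put into compression and the bronze into tension, with equal and opposite forces P (no external load).
Setting the final lengths equal and cancelling L: (α₁ − α₂)ΔT = P/(A₁E₁) + P/(A₂E₂).
|α₁ − α₂|·ΔT = 4.4×10⁻⁶ × 68 = 0.0002992.
1/(A₁E₁) + 1/(A₂E₂) = 1/(2350×114×10³) + 1/(375×72×10³) = 4.077×10⁻⁸ N⁻¹.
So P = 0.0002992 / 4.077×10⁻⁸ = 7.339 kN.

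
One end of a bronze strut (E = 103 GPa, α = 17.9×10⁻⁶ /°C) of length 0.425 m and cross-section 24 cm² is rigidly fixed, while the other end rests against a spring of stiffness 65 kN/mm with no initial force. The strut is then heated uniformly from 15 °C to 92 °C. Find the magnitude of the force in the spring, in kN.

P ≈ 34.2 kN

If the spring were absent the strut would lengthen by αΔT L = 17.9×10⁻⁶ × 77 × 425 = 0.5858 mm.
Let P be the compressive force at the spring. The strut shortens elastically by PL/(AE) and the spring compresses by P/k; together these equal δ_free.
P [ L/(AE) + 1/k ] = δ_free → P [ 425/(2400×103×10³) + 1/(65×10³) ] = 0.5858.
P = 0.5858 / 1.71×10⁻⁵ = 34250 N.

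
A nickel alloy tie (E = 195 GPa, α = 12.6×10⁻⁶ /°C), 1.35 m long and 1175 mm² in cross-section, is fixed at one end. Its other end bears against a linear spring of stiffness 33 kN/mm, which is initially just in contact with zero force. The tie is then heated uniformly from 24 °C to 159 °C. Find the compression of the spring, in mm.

If the spring were absent the tie would lengthen by αΔT L = 12.6×10⁻⁶ × 135 × 1350 = 2.296 mm.
Let P be the compressive force at the spring. The tie shortens elastically by PL/(AE) and the spring compresses by P/k; together these equal δ_free.
So P = δ_free / [L/(AE) + 1/k] = 2.296 / [ 1350/(1175×195×10³) + 1/(33×10³) ].
P = 2.296 / 3.62×10⁻⁵ = 63440 N.
Spring compression = P/k = 63440/(33×10³) = 1.923 mm.

δ ≈ 1.92 mm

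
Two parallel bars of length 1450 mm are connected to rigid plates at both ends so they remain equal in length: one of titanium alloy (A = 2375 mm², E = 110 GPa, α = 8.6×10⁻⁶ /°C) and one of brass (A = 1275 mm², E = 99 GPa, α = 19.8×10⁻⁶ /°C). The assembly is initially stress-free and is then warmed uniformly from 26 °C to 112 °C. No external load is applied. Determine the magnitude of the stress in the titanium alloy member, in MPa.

The brass has the larger α, so on heating it would change length more than the titanium alloy if both were free. The rigid plates force a common final length, so the brass is put into compression and the titanium alloy into tension, with equal and opposite forces P (no external load).
Equating the net (thermal + elastic) strains gives |α₁ − α₂|·ΔT = P·[1/(A₁E₁) + 1/(A₂E₂)].
|α₁ − α₂|·ΔT = 11.2×10⁻⁶ × 86 = 0.0009632.
1/(A₁E₁) + 1/(A₂E₂) = 1/(2375×110×10³) + 1/(1275×99×10³) = 1.175×10⁻⁸ N⁻¹.
So P = 0.0009632 / 1.175×10⁻⁸ = 81.97 kN.
σ_{titanium alloy} = P/A₁ = 81970/2375 = 34.52 MPa, tensile.

σ ≈ 34.5 MPa (tensile)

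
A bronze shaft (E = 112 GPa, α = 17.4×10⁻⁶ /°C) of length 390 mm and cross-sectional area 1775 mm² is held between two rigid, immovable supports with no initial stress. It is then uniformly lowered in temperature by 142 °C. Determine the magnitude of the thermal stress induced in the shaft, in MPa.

Because both ends are immovable the net strain is zero, and the suppressed thermal strain is αΔT = 17.4×10⁻⁶ × 142 = 2470.8×10⁻⁶.
σ = EαΔT = 112×10³ × 17.4×10⁻⁶ × 142 = 276.7 MPa (tensile; the shaft is trying to contract).

σ ≈ 277 MPa (tensile)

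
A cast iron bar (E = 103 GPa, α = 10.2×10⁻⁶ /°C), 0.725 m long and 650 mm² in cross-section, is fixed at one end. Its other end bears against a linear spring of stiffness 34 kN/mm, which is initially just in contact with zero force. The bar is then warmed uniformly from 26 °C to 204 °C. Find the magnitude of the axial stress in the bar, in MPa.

σ ≈ 50.3 MPa (compressive)

If the spring were absent the bar would lengthen by αΔT L = 10.2×10⁻⁶ × 178 × 725 = 1.316 mm.
With a force P in the spring, the elastic change of the bar is PL/(AE) and that of the spring is P/k; compatibility requires their sum to equal δ_free.
So P = δ_free / [L/(AE) + 1/k] = 1.316 / [ 725/(650×103×10³) + 1/(34×10³) ].
P = 1.316 / 4.024×10⁻⁵ = 32710 N.
σ = P/A = 32710/650 = 50.32 MPa.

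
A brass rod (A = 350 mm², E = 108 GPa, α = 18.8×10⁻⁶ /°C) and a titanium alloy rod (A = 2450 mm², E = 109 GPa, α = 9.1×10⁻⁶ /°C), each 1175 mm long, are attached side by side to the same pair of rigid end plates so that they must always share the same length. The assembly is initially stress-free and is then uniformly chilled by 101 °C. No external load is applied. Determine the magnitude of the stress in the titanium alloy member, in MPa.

Both members must finish at the same length. With the larger α, the brass tends to over-contract; the plates restrain it, putting the brass in tension and the titanium alloy in compression. With no external load the two internal forces are equal and opposite, magnitude P.
Equating the net (thermal + elastic) strains gives |α₁ − α₂|·ΔT = P·[1/(A₁E₁) + 1/(A₂E₂)].
|α₁ − α₂|·ΔT = 9.7×10⁻⁶ × 101 = 0.0009797.
1/(A₁E₁) + 1/(A₂E₂) = 1/(350×108×10³) + 1/(2450×109×10³) = 3.02×10⁻⁸ N⁻¹.
So P = 0.0009797 / 3.02×10⁻⁸ = 32.44 kN.
σ_{titanium alloy} = P/A₂ = 32440/2450 = 13.24 MPa, compressive.

σ ≈ 13.2 MPa (compressive)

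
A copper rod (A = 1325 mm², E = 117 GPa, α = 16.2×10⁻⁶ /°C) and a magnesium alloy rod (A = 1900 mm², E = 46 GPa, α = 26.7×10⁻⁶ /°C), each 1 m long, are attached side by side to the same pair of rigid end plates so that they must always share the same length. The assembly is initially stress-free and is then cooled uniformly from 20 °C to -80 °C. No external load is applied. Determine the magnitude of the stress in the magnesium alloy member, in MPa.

σ ≈ 30.9 MPa (tensile)

Equilibrium of a rigid end plate with no external load gives equal and opposite internal forces ±P in the two members. Since α_{magnesium alloy} > α_{copper}, cooling drives the magnesium alloy into tension and the copper into compression.
Equating the net (thermal + elastic) strains gives |α₁ − α₂|·ΔT = P·[1/(A₁E₁) + 1/(A₂E₂)].
|α₁ − α₂|·ΔT = 10.5×10⁻⁶ × 100 = 0.00105.
1/(A₁E₁) + 1/(A₂E₂) = 1/(1325×117×10³) + 1/(1900×46×10³) = 1.789×10⁻⁸ N⁻¹.
P = 0.00105 / 1.789×10⁻⁸ = 58680 N = 58.68 kN.
σ_{magnesium alloy} = P/A₂ = 58680/1900 = 30.89 MPa, tensile.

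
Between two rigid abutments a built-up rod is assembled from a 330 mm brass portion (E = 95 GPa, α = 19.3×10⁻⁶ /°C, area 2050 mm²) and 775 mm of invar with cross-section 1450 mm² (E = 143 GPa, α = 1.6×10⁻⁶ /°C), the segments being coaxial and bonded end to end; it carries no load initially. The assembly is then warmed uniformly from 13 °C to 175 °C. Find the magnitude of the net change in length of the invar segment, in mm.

With the walls removed the bar would change length by δ_free = Σ αᵢΔT Lᵢ = 19.3×10⁻⁶×162×330 + 1.6×10⁻⁶×162×775 = 1.233 mm.
Since the ends are fixed, an axial force P builds up, equal in every segment, with P · Σ Lᵢ/(AᵢEᵢ) = δ_free.
The series flexibility is Σ Lᵢ/(AᵢEᵢ) = 330/(2050×95×10³) + 775/(1450×143×10³) = 5.432×10⁻⁶ mm/N.
Hence P = δ_free / Σ(L/AE) = 1.233/5.432×10⁻⁶ = 226.9 kN (compressive).
For the invar segment, free thermal change = 1.6×10⁻⁶×162×775 = 0.2009 mm and elastic change from P = 226900×775/(1450×143×10³) = 0.8481 mm; these oppose, so the net change is 0.647 mm (segment shortens).

|ΔL| ≈ 0.647 mm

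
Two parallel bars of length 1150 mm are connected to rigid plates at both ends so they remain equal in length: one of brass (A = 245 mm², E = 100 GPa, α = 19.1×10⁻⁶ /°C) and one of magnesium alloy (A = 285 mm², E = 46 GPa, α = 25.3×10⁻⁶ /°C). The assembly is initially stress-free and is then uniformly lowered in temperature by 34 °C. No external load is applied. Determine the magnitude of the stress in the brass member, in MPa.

The magnesium alloy has the larger α, so on cooling it would change length more than the brass if both were free. The rigid plates force a common final length, so the magnesium alloy is put into tension and the brass into compression, with equal and opposite forces P (no external load).
Compatibility of the two members (thermal + elastic change equal): (α₁ − α₂)ΔT = P·[1/(A₁E₁) + 1/(A₂E₂)].
|α₁ − α₂|·ΔT = 6.2×10⁻⁶ × 34 = 0.0002108.
1/(A₁E₁) + 1/(A₂E₂) = 1/(245×100×10³) + 1/(285×46×10³) = 1.171×10⁻⁷ N⁻¹.
P = 0.0002108 / 1.171×10⁻⁷ = 1800 N = 1.8 kN.
σ_{brass} = P/A₁ = 1800/245 = 7.348 MPa, compressive.

σ ≈ 7.35 MPa (compressive)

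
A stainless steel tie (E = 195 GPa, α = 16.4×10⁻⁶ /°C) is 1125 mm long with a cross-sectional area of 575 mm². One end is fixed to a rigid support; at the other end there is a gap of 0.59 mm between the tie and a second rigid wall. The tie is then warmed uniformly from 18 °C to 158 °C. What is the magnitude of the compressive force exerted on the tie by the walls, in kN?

P ≈ 199 kN

Free thermal elongation = αΔT L = 16.4×10⁻⁶ × 140 × 1125 = 2.583 mm.
This exceeds the 0.59 mm gap, so the wall pushes back. The portion of expansion that must be recovered elastically is δ_free − gap = 2.583 − 0.59 = 1.993 mm.
So σ = E(δ_free − g)/L = 195×10³ × 1.993/1125 = 345.5 MPa.
P = σA = 345.5 × 575 = 198.6 kN.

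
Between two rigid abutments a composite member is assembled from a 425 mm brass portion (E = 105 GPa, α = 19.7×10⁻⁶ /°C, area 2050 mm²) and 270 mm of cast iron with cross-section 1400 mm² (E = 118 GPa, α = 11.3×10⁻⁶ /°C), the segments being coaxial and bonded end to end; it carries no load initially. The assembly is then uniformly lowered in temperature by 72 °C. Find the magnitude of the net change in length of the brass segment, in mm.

|ΔL| ≈ 0.153 mm

Free thermal contraction of the whole bar: Σ αᵢΔT Lᵢ = 19.7×10⁻⁶×72×425 + 11.3×10⁻⁶×72×270 = 0.8225 mm.
Since the ends are fixed, an axial force P builds up, equal in every segment, with P · Σ Lᵢ/(AᵢEᵢ) = δ_free.
The series flexibility is Σ Lᵢ/(AᵢEᵢ) = 425/(2050×105×10³) + 270/(1400×118×10³) = 3.609×10⁻⁶ mm/N.
So P = 0.8225 / 3.609×10⁻⁶ = 227.9 kN, tensile.
For the brass segment, free thermal change = 19.7×10⁻⁶×72×425 = 0.6028 mm and elastic change from P = 227900×425/(2050×105×10³) = 0.45 mm; these oppose, so the net change is 0.153 mm (segment shortens).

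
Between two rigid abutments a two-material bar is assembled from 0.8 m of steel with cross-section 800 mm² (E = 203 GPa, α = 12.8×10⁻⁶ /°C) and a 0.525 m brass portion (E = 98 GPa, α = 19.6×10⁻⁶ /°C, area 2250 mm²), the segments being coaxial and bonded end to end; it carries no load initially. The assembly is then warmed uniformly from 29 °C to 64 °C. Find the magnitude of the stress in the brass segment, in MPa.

σ ≈ 43.7 MPa (compressive)

With the walls removed the bar would change length by δ_free = Σ αᵢΔT Lᵢ = 12.8×10⁻⁶×35×800 + 19.6×10⁻⁶×35×525 = 0.7186 mm.
Since the ends are fixed, an axial force P builds up, equal in every segment, with P · Σ Lᵢ/(AᵢEᵢ) = δ_free.
The series flexibility is Σ Lᵢ/(AᵢEᵢ) = 800/(800×203×10³) + 525/(2250×98×10³) = 7.307×10⁻⁶ mm/N.
Hence P = δ_free / Σ(L/AE) = 0.7186/7.307×10⁻⁶ = 98.34 kN (compressive).
σ_{brass} = P / A = 98340 / 2250 = 43.71 MPa.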